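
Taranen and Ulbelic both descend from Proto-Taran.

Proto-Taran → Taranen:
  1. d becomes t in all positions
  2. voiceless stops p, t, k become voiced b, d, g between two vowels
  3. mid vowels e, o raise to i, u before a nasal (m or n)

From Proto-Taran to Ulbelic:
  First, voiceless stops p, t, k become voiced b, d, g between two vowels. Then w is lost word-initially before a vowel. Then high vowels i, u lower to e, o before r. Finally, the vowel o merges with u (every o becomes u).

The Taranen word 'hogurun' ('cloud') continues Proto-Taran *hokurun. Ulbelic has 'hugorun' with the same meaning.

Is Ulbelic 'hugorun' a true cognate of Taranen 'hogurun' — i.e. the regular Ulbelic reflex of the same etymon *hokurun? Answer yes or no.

Derive the expected Ulbelic reflex of *hokurun:
Ulbelic: *hokurun > hogurun > hogorun > hugurun  (by intervocalic voicing, pre-rhotic lowering, vowel merger)
The regular Ulbelic reflex would be 'hugurun', but the attested form is 'hugorun'. The correspondence is irregular, so they are not cognates (the Ulbelic form has a different source).

no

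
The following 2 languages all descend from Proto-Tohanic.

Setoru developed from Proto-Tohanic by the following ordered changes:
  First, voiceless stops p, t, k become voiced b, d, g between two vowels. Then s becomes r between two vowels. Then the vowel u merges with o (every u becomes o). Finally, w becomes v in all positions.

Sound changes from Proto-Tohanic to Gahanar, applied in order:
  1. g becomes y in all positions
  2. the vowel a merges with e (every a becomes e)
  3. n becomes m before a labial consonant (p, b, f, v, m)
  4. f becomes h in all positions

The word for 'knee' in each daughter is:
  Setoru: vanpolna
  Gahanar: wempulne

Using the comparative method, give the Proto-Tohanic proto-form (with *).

*wanpulna

Position 3: Setoru has n, Gahanar has m. Setoru preserves n here (none of its changes turn any other segment into n), so the proto-segment is *n.
Position 1: Setoru has v, Gahanar has w. Gahanar preserves w here (none of its changes turn any other segment into w), so the proto-segment is *w.
Continuing position by position gives *wanpulna; check it forward:
Setoru: start from *wanpulna.
  rule 1: no change — wanpulna
  rule 2: no change — wanpulna
  rule 3 (vowel merger): wanpulna → wanpolna
  rule 4 (unconditioned shift): wanpolna → vanpolna
  ⇒ Setoru vanpolna
Gahanar: *wanpulna > wenpulne > wempulne  (by vowel merger, nasal place assimilation)
Only *wanpulna yields all of Setoru vanpolna, Gahanar wempulne.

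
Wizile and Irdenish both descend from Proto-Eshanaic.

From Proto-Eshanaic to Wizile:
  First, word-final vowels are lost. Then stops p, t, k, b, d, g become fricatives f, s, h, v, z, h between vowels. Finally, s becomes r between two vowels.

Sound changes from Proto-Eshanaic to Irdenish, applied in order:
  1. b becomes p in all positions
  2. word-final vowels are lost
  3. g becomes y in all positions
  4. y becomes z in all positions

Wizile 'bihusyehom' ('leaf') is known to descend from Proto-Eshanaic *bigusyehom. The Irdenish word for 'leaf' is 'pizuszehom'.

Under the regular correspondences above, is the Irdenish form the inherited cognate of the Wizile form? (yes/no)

yes

Derive the expected Irdenish reflex of *bigusyehom:
Irdenish: *bigusyehom
  bigusyehom → pigusyehom   [unconditioned shift]
  pigusyehom (rule 2 does not apply)
  pigusyehom → piyusyehom   [unconditioned shift]
  piyusyehom → pizuszehom   [unconditioned shift]
  giving Irdenish pizuszehom.
Irdenish 'pizuszehom' matches the regular reflex exactly, so the pair is cognate.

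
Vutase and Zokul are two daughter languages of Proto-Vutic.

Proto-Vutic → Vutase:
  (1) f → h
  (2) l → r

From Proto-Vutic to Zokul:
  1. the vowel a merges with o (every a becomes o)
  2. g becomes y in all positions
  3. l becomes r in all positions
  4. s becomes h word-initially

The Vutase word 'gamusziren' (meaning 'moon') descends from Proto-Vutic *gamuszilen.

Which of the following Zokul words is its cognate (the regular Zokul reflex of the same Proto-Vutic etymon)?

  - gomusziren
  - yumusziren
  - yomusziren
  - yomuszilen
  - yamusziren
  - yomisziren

Zokul: start from *gamuszilen.
  rule 1 (vowel merger): gamuszilen → gomuszilen
  rule 2 (unconditioned shift): gomuszilen → yomuszilen
  rule 3 (unconditioned shift): yomuszilen → yomusziren
  rule 4: no change — yomusziren
  ⇒ Zokul yomusziren
Only 'yomusziren' matches the regular Zokul development of *gamuszilen.

yomusziren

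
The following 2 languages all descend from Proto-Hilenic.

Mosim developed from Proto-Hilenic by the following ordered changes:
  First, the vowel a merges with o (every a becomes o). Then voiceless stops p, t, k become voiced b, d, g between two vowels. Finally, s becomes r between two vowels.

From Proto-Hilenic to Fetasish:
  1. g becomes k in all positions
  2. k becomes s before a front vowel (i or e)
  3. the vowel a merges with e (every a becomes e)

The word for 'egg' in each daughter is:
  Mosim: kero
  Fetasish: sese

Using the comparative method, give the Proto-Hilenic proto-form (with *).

*kesa

Position 1: Mosim has k, Fetasish has s. Mosim preserves k here (none of its changes turn any other segment into k), so the proto-segment is *k.
Position 3: Mosim has r, Fetasish has s. Taking the neighbouring segments as reconstructed: Mosim r could go back to *s or *r; Fetasish s can only go back to *s — the one source consistent with every daughter is *s.
This points to *kesa. Verify forward in each daughter:
Mosim: start from *kesa.
  rule 1 (vowel merger): kesa → keso
  rule 2: no change — keso
  rule 3 (rhotacism): keso → kero
  ⇒ Mosim kero
Fetasish: *kesa > sesa > sese  (by palatalisation, vowel merger)
*kesa is the unique common source.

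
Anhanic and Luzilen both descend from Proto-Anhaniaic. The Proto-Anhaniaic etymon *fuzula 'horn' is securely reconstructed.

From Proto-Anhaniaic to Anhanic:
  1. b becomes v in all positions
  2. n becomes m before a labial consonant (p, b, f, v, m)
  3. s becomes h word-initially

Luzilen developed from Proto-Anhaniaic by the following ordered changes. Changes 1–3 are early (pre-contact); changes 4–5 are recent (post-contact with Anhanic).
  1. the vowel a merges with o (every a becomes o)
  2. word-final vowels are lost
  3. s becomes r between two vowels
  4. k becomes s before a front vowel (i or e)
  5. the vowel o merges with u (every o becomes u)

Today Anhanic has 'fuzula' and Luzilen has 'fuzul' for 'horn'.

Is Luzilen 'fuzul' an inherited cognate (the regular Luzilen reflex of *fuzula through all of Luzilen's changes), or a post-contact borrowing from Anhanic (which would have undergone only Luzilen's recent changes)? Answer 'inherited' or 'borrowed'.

inherited

If inherited, *fuzula would pass through all of Luzilen's changes:
Luzilen: start from *fuzula.
  rule 1 (vowel merger): fuzula → fuzulo
  rule 2 (apocope): fuzulo → fuzul
  rule 3: no change — fuzul
  rule 4: no change — fuzul
  rule 5: no change — fuzul
  ⇒ Luzilen fuzul
If borrowed from Anhanic 'fuzula' after the early changes, it would undergo only the recent ones:
  rule 4 (palatalisation): no change (fuzula)
  rule 5 (vowel merger): no change (fuzula)
  ⇒ as a loan: fuzula
Luzilen 'fuzul' matches the inherited outcome exactly, so it is an inherited cognate, not a loan.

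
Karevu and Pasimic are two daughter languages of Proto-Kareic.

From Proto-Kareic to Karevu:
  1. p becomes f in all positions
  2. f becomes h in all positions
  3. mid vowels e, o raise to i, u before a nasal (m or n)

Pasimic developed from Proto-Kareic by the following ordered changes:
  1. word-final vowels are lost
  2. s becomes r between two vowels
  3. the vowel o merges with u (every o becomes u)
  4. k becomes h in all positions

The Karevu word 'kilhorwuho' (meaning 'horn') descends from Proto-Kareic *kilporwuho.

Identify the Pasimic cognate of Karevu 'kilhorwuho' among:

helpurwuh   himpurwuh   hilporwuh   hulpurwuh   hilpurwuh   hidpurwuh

hilpurwuh

Pasimic: *kilporwuho
  kilporwuho → kilporwuh   [apocope]
  kilporwuh (rule 2 does not apply)
  kilporwuh → kilpurwuh   [vowel merger]
  kilpurwuh → hilpurwuh   [unconditioned shift]
  giving Pasimic hilpurwuh.
Only 'hilpurwuh' matches the regular Pasimic development of *kilporwuho.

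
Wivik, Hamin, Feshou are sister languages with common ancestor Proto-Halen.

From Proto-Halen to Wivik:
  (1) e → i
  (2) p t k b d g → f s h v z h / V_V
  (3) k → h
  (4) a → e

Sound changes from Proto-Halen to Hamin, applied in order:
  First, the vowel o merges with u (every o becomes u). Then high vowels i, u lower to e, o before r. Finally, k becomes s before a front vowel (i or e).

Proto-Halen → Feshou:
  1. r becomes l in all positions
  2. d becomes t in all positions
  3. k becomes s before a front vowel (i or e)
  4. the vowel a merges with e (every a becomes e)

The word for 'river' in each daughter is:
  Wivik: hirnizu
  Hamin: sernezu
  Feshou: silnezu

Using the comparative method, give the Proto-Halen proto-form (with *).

*kirnezu

Position 5: Wivik has i, Hamin has e, Feshou has e. Taking the neighbouring segments as reconstructed: Wivik i could go back to *e or *i; Hamin e can only go back to *e; Feshou e could go back to *a or *e — the one source consistent with every daughter is *e.
Position 3: Wivik has r, Hamin has r, Feshou has l. Wivik preserves r here (none of its changes turn any other segment into r), so the proto-segment is *r.
Position 2: Wivik has i, Hamin has e, Feshou has i. Feshou preserves i here (none of its changes turn any other segment into i), so the proto-segment is *i.
Continuing position by position gives *kirnezu; check it forward:
Wivik: *kirnezu > kirnizu > hirnizu  (by vowel merger, unconditioned shift)
Hamin: start from *kirnezu.
  rule 1: no change — kirnezu
  rule 2 (pre-rhotic lowering): kirnezu → kernezu
  rule 3 (palatalisation): kernezu → sernezu
  ⇒ Hamin sernezu
Feshou: *kirnezu
  kirnezu → kilnezu   [unconditioned shift]
  kilnezu (rule 2 does not apply)
  kilnezu → silnezu   [palatalisation]
  silnezu (rule 4 does not apply)
  giving Feshou silnezu.
No other proto-form is consistent with every reflex, so the reconstruction is *kirnezu.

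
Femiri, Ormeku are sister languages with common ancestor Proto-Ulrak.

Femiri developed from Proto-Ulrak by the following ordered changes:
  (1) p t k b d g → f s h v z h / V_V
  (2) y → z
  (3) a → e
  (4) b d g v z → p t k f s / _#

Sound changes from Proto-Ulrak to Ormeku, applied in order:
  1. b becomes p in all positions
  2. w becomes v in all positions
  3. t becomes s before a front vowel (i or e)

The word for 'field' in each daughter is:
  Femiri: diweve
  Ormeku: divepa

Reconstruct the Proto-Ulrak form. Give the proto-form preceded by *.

*diweba

Position 5: Femiri has v, Ormeku has p. Taking the neighbouring segments as reconstructed: Femiri v could go back to *b or *v; Ormeku p could go back to *p or *b — the one source consistent with every daughter is *b.
Position 3: Femiri has w, Ormeku has v. Femiri preserves w here (none of its changes turn any other segment into w), so the proto-segment is *w.
Position 6: Femiri has e, Ormeku has a. Ormeku preserves a here (none of its changes turn any other segment into a), so the proto-segment is *a.
The remaining positions agree across the daughters. Check the candidate against every language:
Femiri: *diweba > diweva > diweve  (by intervocalic lenition, vowel merger)
Ormeku: *diweba
  diweba → diwepa   [unconditioned shift]
  diwepa → divepa   [unconditioned shift]
  divepa (rule 3 does not apply)
  giving Ormeku divepa.
Only *diweba yields all of Femiri diweve, Ormeku divepa.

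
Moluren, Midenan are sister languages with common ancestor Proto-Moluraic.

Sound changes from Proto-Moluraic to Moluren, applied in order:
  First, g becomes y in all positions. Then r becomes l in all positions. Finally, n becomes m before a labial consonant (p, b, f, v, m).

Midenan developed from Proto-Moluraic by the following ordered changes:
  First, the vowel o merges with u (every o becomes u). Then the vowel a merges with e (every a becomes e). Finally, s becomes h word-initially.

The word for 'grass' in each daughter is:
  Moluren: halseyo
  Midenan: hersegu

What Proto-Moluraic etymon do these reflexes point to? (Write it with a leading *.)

Position 6: Moluren has y, Midenan has g. Midenan preserves g here (none of its changes turn any other segment into g), so the proto-segment is *g.
Position 3: Moluren has l, Midenan has r. Midenan preserves r here (none of its changes turn any other segment into r), so the proto-segment is *r.
Position 2: Moluren has a, Midenan has e. Moluren preserves a here (none of its changes turn any other segment into a), so the proto-segment is *a.
Verify the candidate proto-form against each daughter:
Moluren: *harsego
  harsego → harseyo   [unconditioned shift]
  harseyo → halseyo   [unconditioned shift]
  halseyo (rule 3 does not apply)
  giving Moluren halseyo.
Midenan: *harsego > harsegu > hersegu  (by vowel merger, vowel merger)
*harsego is the unique common source.

*harsego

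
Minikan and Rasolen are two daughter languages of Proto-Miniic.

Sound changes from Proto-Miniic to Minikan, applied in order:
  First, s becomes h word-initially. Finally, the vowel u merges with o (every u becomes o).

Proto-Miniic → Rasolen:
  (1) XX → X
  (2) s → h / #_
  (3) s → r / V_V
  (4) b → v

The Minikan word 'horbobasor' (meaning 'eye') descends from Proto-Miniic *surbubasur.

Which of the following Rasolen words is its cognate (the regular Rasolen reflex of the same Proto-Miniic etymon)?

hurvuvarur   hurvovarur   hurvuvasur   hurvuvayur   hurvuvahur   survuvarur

Rasolen: start from *surbubasur.
  rule 1: no change — surbubasur
  rule 2 (debuccalisation): surbubasur → hurbubasur
  rule 3 (rhotacism): hurbubasur → hurbubarur
  rule 4 (unconditioned shift): hurbubarur → hurvuvarur
  ⇒ Rasolen hurvuvarur
The other candidates each miss or misapply at least one Rasolen change.

hurvuvarur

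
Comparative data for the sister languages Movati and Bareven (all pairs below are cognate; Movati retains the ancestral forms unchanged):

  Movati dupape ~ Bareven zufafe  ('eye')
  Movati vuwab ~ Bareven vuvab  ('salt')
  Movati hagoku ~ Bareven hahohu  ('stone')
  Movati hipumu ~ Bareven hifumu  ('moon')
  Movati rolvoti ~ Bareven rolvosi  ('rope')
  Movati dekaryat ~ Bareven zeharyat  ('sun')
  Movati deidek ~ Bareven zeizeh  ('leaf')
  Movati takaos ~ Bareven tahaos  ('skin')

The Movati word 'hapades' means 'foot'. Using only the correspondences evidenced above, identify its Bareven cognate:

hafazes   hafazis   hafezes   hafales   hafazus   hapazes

dupape ~ zufafe — Movati p corresponds to Bareven f between vowels (before a back vowel).
deidek ~ zeizeh — Movati d corresponds to Bareven z between vowels (before a front vowel).
Applying these to Movati 'hapades':
  hapades → hafades   (p→f between vowels (before a back vowel))
  hafades → hafazes   (d→z between vowels (before a front vowel))
So the Bareven cognate is 'hafazes'.

hafazes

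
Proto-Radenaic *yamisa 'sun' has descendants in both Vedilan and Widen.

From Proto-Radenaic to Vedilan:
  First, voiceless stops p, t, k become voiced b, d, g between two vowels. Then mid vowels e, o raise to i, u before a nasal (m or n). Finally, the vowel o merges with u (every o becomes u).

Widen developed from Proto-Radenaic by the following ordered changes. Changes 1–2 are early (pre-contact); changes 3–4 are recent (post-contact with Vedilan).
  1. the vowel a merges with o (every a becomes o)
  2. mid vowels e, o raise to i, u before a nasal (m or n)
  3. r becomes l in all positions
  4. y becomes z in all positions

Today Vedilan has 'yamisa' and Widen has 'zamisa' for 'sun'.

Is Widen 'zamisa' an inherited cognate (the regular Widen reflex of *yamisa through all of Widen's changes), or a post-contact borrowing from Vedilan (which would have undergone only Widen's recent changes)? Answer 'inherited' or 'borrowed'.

If inherited, *yamisa would pass through all of Widen's changes:
Widen: *yamisa
  yamisa → yomiso   [vowel merger]
  yomiso → yumiso   [pre-nasal raising]
  yumiso (rule 3 does not apply)
  yumiso → zumiso   [unconditioned shift]
  giving Widen zumiso.
If borrowed from Vedilan 'yamisa' after the early changes, it would undergo only the recent ones:
  rule 3 (unconditioned shift): no change (yamisa)
  rule 4 (unconditioned shift): yamisa → zamisa
  ⇒ as a loan: zamisa
Widen 'zamisa' matches the loan outcome 'zamisa', not the inherited 'zumiso' — it skipped the early Widen changes, so it was borrowed from Vedilan.

borrowed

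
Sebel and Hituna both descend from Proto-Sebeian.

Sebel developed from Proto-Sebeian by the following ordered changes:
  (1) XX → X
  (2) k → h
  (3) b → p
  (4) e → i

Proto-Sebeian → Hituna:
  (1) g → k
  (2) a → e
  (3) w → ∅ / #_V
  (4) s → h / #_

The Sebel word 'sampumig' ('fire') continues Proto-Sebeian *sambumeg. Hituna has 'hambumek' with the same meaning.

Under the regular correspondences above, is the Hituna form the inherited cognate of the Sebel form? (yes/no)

no

Derive the expected Hituna reflex of *sambumeg:
Hituna: *sambumeg > sambumek > sembumek > hembumek  (by unconditioned shift, vowel merger, debuccalisation)
The regular Hituna reflex would be 'hembumek', but the attested form is 'hambumek'. The correspondence is irregular, so they are not cognates (the Hituna form has a different source).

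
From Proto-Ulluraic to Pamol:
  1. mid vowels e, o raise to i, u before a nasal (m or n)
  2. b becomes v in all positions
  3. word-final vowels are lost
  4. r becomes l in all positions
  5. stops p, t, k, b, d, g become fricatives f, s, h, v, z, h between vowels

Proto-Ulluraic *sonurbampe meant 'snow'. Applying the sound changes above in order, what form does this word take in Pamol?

Pamol: *sonurbampe > sunurbampe > sunurvampe > sunurvamp > sunulvamp  (by pre-nasal raising, unconditioned shift, apocope, unconditioned shift)

sunulvamp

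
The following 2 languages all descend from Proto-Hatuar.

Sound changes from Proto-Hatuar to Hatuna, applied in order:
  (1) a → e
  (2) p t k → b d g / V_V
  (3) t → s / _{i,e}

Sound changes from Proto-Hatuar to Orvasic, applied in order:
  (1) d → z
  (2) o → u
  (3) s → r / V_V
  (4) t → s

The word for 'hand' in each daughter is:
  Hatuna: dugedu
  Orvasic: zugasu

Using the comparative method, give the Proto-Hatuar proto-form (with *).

*dugatu

Position 5: Hatuna has d, Orvasic has s. Taking the neighbouring segments as reconstructed: Hatuna d could go back to *t or *d; Orvasic s can only go back to *t — the one source consistent with every daughter is *t.
Position 1: Hatuna has d, Orvasic has z. Taking the neighbouring segments as reconstructed: Hatuna d can only go back to *d; Orvasic z could go back to *d or *z — the one source consistent with every daughter is *d.
Continuing position by position gives *dugatu; check it forward:
Hatuna: start from *dugatu.
  rule 1 (vowel merger): dugatu → dugetu
  rule 2 (intervocalic voicing): dugetu → dugedu
  rule 3: no change — dugedu
  ⇒ Hatuna dugedu
Orvasic: *dugatu
  dugatu → zugatu   [unconditioned shift]
  zugatu (rule 2 does not apply)
  zugatu (rule 3 does not apply)
  zugatu → zugasu   [unconditioned shift]
  giving Orvasic zugasu.
No other proto-form is consistent with every reflex, so the reconstruction is *dugatu.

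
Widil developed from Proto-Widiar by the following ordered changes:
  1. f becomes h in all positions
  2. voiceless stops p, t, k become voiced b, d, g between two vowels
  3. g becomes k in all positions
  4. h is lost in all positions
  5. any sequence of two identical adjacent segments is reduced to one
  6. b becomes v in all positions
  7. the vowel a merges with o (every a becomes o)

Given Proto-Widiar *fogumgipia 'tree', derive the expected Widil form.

Widil: start from *fogumgipia.
  rule 1 (unconditioned shift): fogumgipia → hogumgipia
  rule 2 (intervocalic voicing): hogumgipia → hogumgibia
  rule 3 (unconditioned shift): hogumgibia → hokumkibia
  rule 4 (h-loss): hokumkibia → okumkibia
  rule 5: no change — okumkibia
  rule 6 (unconditioned shift): okumkibia → okumkivia
  rule 7 (vowel merger): okumkivia → okumkivio
  ⇒ Widil okumkivio

okumkivio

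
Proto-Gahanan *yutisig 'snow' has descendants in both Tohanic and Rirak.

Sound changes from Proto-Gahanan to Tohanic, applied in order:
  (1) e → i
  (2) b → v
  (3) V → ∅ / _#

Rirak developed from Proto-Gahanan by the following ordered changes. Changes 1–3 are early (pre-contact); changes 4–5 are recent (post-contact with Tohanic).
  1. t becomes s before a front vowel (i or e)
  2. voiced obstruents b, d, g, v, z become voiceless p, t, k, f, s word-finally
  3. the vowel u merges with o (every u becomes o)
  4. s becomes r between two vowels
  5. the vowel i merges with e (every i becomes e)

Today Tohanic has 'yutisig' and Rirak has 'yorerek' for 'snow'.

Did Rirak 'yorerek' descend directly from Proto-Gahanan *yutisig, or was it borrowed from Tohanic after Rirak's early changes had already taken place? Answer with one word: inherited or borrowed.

If inherited, *yutisig would pass through all of Rirak's changes:
Rirak: *yutisig
  yutisig → yusisig   [palatalisation]
  yusisig → yusisik   [final devoicing]
  yusisik → yosisik   [vowel merger]
  yosisik → yoririk   [rhotacism]
  yoririk → yorerek   [vowel merger]
  giving Rirak yorerek.
If borrowed from Tohanic 'yutisig' after the early changes, it would undergo only the recent ones:
  rule 4 (rhotacism): yutisig → yutirig
  rule 5 (vowel merger): yutirig → yutereg
  ⇒ as a loan: yutereg
Rirak 'yorerek' matches the inherited outcome exactly, so it is an inherited cognate, not a loan.

inherited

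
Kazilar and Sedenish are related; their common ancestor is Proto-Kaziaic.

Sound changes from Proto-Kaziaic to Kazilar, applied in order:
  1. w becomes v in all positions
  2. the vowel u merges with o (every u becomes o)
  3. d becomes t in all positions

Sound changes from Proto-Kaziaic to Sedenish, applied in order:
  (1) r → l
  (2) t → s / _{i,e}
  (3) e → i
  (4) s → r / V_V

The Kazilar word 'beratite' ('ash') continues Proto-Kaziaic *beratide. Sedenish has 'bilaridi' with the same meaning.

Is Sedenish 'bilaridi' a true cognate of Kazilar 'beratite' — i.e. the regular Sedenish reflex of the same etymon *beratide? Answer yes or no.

Derive the expected Sedenish reflex of *beratide:
Sedenish: *beratide > belatide > belaside > bilasidi > bilaridi  (by unconditioned shift, palatalisation, vowel merger, rhotacism)
Sedenish 'bilaridi' matches the regular reflex exactly, so the pair is cognate.

yes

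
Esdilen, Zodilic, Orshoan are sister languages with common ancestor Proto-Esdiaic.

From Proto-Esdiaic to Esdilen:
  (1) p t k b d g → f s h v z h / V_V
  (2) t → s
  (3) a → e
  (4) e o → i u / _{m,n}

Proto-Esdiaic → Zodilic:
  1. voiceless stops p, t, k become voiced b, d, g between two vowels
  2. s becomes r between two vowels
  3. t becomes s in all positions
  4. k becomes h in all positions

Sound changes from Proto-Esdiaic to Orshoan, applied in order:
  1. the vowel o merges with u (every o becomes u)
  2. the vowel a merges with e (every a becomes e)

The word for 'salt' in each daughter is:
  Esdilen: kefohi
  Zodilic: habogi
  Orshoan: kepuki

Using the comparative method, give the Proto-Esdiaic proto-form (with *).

*kapoki

Position 4: Esdilen has o, Zodilic has o, Orshoan has u. Esdilen preserves o here (none of its changes turn any other segment into o), so the proto-segment is *o.
Position 3: Esdilen has f, Zodilic has b, Orshoan has p. Orshoan preserves p here (none of its changes turn any other segment into p), so the proto-segment is *p.
This points to *kapoki. Verify forward in each daughter:
Esdilen: *kapoki > kafohi > kefohi  (by intervocalic lenition, vowel merger)
Zodilic: *kapoki > kabogi > habogi  (by intervocalic voicing, unconditioned shift)
Orshoan: *kapoki > kapuki > kepuki  (by vowel merger, vowel merger)
No other proto-form is consistent with every reflex, so the reconstruction is *kapoki.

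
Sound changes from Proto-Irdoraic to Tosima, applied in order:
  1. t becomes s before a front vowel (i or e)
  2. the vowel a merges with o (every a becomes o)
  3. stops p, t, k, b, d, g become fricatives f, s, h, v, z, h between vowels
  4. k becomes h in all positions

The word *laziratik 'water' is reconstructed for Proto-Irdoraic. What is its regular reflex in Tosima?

Tosima: *laziratik
  laziratik → lazirasik   [palatalisation]
  lazirasik → lozirosik   [vowel merger]
  lozirosik (rule 3 does not apply)
  lozirosik → lozirosih   [unconditioned shift]
  giving Tosima lozirosih.

lozirosih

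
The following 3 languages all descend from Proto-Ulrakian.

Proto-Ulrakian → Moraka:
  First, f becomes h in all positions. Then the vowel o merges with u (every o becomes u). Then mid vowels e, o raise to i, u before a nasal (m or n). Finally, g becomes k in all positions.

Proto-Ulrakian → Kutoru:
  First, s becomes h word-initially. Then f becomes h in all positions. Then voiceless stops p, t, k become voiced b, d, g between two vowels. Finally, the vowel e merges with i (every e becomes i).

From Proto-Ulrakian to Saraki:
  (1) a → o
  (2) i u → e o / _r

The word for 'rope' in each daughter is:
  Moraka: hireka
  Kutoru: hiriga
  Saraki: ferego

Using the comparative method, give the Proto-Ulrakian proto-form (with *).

Position 1: Moraka has h, Kutoru has h, Saraki has f. Saraki preserves f here (none of its changes turn any other segment into f), so the proto-segment is *f.
Position 4: Moraka has e, Kutoru has i, Saraki has e. Moraka preserves e here (none of its changes turn any other segment into e), so the proto-segment is *e.
Position 2: Moraka has i, Kutoru has i, Saraki has e. Taking the neighbouring segments as reconstructed: Moraka i can only go back to *i; Kutoru i could go back to *e or *i; Saraki e could go back to *e or *i — the one source consistent with every daughter is *i.
Continuing position by position gives *firega; check it forward:
Moraka: *firega > hirega > hireka  (by unconditioned shift, unconditioned shift)
Kutoru: *firega
  firega (rule 1 does not apply)
  firega → hirega   [unconditioned shift]
  hirega (rule 3 does not apply)
  hirega → hiriga   [vowel merger]
  giving Kutoru hiriga.
Saraki: *firega
  firega → firego   [vowel merger]
  firego → ferego   [pre-rhotic lowering]
  giving Saraki ferego.
No other proto-form is consistent with every reflex, so the reconstruction is *firega.

*firega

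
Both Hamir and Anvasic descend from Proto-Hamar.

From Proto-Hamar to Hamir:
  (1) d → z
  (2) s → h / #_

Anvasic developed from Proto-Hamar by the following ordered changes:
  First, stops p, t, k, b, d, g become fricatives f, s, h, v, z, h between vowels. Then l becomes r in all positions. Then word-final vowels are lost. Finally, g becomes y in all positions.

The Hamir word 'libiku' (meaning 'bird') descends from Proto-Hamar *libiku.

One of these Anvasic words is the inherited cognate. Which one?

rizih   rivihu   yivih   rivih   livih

rivih

Anvasic: start from *libiku.
  rule 1 (intervocalic lenition): libiku → livihu
  rule 2 (unconditioned shift): livihu → rivihu
  rule 3 (apocope): rivihu → rivih
  rule 4: no change — rivih
  ⇒ Anvasic rivih
Among the options, 'rivih' alone shows every Anvasic change applied in order.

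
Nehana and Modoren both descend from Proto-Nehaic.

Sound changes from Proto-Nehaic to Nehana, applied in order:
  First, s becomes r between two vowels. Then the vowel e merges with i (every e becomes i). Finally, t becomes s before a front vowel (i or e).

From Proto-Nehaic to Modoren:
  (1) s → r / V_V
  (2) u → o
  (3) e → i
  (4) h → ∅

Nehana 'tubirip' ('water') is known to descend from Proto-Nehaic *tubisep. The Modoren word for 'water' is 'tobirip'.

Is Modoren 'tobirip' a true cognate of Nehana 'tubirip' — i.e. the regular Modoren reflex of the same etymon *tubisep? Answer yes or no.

Derive the expected Modoren reflex of *tubisep:
Modoren: start from *tubisep.
  rule 1 (rhotacism): tubisep → tubirep
  rule 2 (vowel merger): tubirep → tobirep
  rule 3 (vowel merger): tobirep → tobirip
  rule 4: no change — tobirip
  ⇒ Modoren tobirip
Modoren 'tobirip' matches the regular reflex exactly, so the pair is cognate.

yes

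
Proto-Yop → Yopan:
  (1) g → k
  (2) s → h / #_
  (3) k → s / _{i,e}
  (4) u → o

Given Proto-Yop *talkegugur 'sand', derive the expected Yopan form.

Yopan: *talkegugur > talkekukur > talsekukur > talsekokor  (by unconditioned shift, palatalisation, vowel merger)

talsekokor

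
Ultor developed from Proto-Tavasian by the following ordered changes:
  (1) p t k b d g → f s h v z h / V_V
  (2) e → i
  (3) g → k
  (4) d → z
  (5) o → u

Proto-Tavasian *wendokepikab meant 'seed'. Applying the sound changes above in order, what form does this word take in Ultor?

winzuhifihab

Ultor: *wendokepikab > wendohefihab > windohifihab > winzohifihab > winzuhifihab  (by intervocalic lenition, vowel merger, unconditioned shift, vowel merger)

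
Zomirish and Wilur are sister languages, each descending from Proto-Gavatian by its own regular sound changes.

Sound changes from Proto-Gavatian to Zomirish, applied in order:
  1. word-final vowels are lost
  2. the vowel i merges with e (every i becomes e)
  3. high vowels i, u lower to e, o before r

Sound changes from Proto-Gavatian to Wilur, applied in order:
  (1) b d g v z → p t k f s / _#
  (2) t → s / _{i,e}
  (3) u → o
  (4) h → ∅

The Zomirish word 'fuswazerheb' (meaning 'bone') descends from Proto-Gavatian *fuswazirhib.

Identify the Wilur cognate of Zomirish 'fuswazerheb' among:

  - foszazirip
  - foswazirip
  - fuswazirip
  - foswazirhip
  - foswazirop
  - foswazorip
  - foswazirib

Wilur: start from *fuswazirhib.
  rule 1 (final devoicing): fuswazirhib → fuswazirhip
  rule 2: no change — fuswazirhip
  rule 3 (vowel merger): fuswazirhip → foswazirhip
  rule 4 (h-loss): foswazirhip → foswazirip
  ⇒ Wilur foswazirip
The other candidates each miss or misapply at least one Wilur change.

foswazirip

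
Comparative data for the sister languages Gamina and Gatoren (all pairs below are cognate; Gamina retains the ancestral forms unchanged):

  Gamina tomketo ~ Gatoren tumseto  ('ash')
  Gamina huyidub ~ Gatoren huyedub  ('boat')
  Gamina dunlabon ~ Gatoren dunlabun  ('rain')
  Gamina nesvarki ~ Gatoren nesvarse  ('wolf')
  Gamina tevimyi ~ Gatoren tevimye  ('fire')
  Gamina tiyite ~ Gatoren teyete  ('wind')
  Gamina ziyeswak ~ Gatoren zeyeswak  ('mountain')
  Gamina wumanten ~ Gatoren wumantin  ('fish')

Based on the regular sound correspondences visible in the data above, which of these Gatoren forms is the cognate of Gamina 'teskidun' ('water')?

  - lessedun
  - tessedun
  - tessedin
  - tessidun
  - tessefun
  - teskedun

tessedun

nesvarki ~ nesvarse — Gamina k corresponds to Gatoren s after a consonant, before a front vowel.
huyidub ~ huyedub, tiyite ~ teyete — Gamina i corresponds to Gatoren e after a consonant, before a consonant other than r, m, n, p, b, f, v.
Applying these to Gamina 'teskidun':
  teskidun → tessidun   (k→s after a consonant, before a front vowel)
  tessidun → tessedun   (i→e after a consonant, before a consonant other than r, m, n, p, b, f, v)
So the Gatoren cognate is 'tessedun'.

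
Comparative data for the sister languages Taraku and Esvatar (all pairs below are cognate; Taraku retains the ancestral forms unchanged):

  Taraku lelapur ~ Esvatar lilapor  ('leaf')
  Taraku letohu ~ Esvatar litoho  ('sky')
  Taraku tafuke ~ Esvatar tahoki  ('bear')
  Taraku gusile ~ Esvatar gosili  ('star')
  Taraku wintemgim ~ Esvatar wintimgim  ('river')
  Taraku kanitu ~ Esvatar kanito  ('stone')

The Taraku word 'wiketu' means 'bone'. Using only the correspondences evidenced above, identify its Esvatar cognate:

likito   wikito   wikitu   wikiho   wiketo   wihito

wikito

lelapur ~ lilapor, letohu ~ litoho — Taraku e corresponds to Esvatar i after a consonant, before a consonant other than r, m, n, p, b, f, v.
letohu ~ litoho, kanitu ~ kanito — Taraku u corresponds to Esvatar o word-finally.
Applying these to Taraku 'wiketu':
  wiketu → wikitu   (e→i after a consonant, before a consonant other than r, m, n, p, b, f, v)
  wikitu → wikito   (u→o word-finally)
So the Esvatar cognate is 'wikito'.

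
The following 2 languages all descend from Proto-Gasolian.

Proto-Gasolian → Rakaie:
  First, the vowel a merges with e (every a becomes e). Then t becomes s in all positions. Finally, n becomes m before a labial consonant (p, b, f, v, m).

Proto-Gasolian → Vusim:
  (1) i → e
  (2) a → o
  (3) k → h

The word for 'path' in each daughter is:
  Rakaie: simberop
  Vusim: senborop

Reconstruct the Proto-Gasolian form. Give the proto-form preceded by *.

*sinbarop

Position 3: Rakaie has m, Vusim has n. Vusim preserves n here (none of its changes turn any other segment into n), so the proto-segment is *n.
Position 5: Rakaie has e, Vusim has o. Taking the neighbouring segments as reconstructed: Rakaie e could go back to *a or *e; Vusim o could go back to *a or *o — the one source consistent with every daughter is *a.
Verify the candidate proto-form against each daughter:
Rakaie: *sinbarop
  sinbarop → sinberop   [vowel merger]
  sinberop (rule 2 does not apply)
  sinberop → simberop   [nasal place assimilation]
  giving Rakaie simberop.
Vusim: *sinbarop
  sinbarop → senbarop   [vowel merger]
  senbarop → senborop   [vowel merger]
  senborop (rule 3 does not apply)
  giving Vusim senborop.
Only *sinbarop yields all of Rakaie simberop, Vusim senborop.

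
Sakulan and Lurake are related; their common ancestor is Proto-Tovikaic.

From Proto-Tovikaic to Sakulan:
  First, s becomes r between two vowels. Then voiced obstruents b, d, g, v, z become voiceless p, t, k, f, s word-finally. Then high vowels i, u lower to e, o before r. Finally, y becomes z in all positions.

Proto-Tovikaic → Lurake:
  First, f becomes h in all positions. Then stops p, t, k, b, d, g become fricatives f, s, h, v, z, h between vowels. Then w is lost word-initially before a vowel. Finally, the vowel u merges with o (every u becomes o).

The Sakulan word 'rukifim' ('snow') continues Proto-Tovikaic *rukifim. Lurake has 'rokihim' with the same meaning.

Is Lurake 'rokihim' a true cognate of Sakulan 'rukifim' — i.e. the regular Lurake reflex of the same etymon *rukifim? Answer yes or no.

Derive the expected Lurake reflex of *rukifim:
Lurake: start from *rukifim.
  rule 1 (unconditioned shift): rukifim → rukihim
  rule 2 (intervocalic lenition): rukihim → ruhihim
  rule 3: no change — ruhihim
  rule 4 (vowel merger): ruhihim → rohihim
  ⇒ Lurake rohihim
The regular Lurake reflex would be 'rohihim', but the attested form is 'rokihim'. The correspondence is irregular, so they are not cognates (the Lurake form has a different source).

no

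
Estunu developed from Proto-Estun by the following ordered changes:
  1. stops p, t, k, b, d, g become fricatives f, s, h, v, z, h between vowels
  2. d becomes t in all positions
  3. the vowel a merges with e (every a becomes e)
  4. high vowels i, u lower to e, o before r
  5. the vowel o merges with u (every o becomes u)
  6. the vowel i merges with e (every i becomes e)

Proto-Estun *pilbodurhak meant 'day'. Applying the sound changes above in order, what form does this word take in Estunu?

pelbuzurhek

Estunu: *pilbodurhak > pilbozurhak > pilbozurhek > pilbozorhek > pilbuzurhek > pelbuzurhek  (by intervocalic lenition, vowel merger, pre-rhotic lowering, vowel merger, vowel merger)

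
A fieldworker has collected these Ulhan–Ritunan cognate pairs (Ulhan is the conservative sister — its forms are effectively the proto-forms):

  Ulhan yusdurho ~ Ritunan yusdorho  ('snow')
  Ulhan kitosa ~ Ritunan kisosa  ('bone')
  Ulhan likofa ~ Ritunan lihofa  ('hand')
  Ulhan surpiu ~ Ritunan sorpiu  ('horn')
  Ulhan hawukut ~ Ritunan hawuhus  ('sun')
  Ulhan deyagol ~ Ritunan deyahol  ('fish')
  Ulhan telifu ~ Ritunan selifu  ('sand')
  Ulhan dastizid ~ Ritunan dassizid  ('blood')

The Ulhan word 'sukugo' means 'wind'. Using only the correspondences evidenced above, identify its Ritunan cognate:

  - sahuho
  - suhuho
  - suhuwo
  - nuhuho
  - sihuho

hawukut ~ hawuhus — Ulhan k corresponds to Ritunan h between vowels (before a back vowel).
deyagol ~ deyahol — Ulhan g corresponds to Ritunan h between vowels (before a back vowel).
Applying these to Ulhan 'sukugo':
  sukugo → suhugo   (k→h between vowels (before a back vowel))
  suhugo → suhuho   (g→h between vowels (before a back vowel))
So the Ritunan cognate is 'suhuho'.

suhuho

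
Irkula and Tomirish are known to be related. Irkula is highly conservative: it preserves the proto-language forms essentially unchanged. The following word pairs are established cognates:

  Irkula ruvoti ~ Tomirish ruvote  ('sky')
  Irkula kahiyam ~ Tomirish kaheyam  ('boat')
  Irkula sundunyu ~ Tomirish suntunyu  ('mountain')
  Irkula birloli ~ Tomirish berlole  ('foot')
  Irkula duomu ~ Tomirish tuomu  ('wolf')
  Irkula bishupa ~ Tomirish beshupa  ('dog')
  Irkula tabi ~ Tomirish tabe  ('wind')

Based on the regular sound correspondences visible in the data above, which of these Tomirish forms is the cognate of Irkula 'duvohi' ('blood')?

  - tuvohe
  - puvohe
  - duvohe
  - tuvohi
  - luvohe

tuvohe

duomu ~ tuomu — Irkula d corresponds to Tomirish t word-initially before a back vowel.
ruvoti ~ ruvote, birloli ~ berlole — Irkula i corresponds to Tomirish e word-finally.
Applying these to Irkula 'duvohi':
  duvohi → tuvohi   (d→t word-initially before a back vowel)
  tuvohi → tuvohe   (i→e word-finally)
So the Tomirish cognate is 'tuvohe'.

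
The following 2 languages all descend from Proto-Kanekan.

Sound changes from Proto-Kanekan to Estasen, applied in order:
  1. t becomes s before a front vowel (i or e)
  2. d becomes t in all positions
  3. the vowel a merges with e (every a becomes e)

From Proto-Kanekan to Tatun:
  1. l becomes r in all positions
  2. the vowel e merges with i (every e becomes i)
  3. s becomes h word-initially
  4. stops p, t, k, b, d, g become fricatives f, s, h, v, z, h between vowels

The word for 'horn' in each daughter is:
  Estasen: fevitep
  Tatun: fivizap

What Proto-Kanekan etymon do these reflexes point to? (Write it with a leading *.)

Position 5: Estasen has t, Tatun has z. Taking the neighbouring segments as reconstructed: Estasen t could go back to *t or *d; Tatun z could go back to *d or *z — the one source consistent with every daughter is *d.
Position 6: Estasen has e, Tatun has a. Tatun preserves a here (none of its changes turn any other segment into a), so the proto-segment is *a.
This points to *fevidap. Verify forward in each daughter:
Estasen: start from *fevidap.
  rule 1: no change — fevidap
  rule 2 (unconditioned shift): fevidap → fevitap
  rule 3 (vowel merger): fevitap → fevitep
  ⇒ Estasen fevitep
Tatun: start from *fevidap.
  rule 1: no change — fevidap
  rule 2 (vowel merger): fevidap → fividap
  rule 3: no change — fividap
  rule 4 (intervocalic lenition): fividap → fivizap
  ⇒ Tatun fivizap
*fevidap is the unique common source.

*fevidap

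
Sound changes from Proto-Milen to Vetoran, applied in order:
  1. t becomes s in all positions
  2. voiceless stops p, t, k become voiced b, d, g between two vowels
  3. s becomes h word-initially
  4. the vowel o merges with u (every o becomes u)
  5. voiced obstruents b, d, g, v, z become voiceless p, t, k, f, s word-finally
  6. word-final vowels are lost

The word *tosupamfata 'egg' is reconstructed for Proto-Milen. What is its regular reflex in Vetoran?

husubamfas

Vetoran: *tosupamfata > sosupamfasa > sosubamfasa > hosubamfasa > husubamfasa > husubamfas  (by unconditioned shift, intervocalic voicing, debuccalisation, vowel merger, apocope)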